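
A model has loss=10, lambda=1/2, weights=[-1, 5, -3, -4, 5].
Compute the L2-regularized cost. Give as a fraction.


L2 sq norm = sum(w^2) = 76. J = 10 + 1/2 * 76 = 48.

48


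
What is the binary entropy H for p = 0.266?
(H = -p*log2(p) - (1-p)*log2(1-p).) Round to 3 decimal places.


H = -0.266*log2(0.266) - 0.734*log2(0.734) = 0.836.

0.836


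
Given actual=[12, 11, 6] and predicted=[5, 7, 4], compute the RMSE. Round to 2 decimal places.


MSE = 23.0000. RMSE = sqrt(23.0000) = 4.80.

4.80


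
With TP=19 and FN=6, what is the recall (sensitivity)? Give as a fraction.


Recall = TP / (TP + FN) = 19 / 25 = 19/25.

19/25


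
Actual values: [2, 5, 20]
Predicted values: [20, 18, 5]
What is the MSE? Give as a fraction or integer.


MSE = (1/3) * ((2-20)^2=324 + (5-18)^2=169 + (20-5)^2=225). Sum = 718. MSE = 718/3.

718/3


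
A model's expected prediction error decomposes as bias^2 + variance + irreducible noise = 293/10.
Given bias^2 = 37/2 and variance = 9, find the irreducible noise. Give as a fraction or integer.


Total error = bias^2 + variance + irreducible noise. So irreducible noise = 293/10 - 37/2 - 9 = 9/5.

9/5


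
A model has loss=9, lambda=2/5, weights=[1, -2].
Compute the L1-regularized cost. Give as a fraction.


L1 norm = sum(|w|) = 3. J = 9 + 2/5 * 3 = 51/5.

51/5


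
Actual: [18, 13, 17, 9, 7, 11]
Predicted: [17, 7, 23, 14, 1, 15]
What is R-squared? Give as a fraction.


Mean(y) = 25/2. SS_res = 150. SS_tot = 191/2. R^2 = 1 - 150/(191/2) = -109/191.

-109/191


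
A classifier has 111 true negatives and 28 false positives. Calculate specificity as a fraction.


Specificity = TN / (TN + FP) = 111 / 139 = 111/139.

111/139


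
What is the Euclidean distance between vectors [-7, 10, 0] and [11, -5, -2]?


d = sqrt(sum of squared differences). (-7-11)^2=324, (10--5)^2=225, (0--2)^2=4. Sum = 553.

sqrt(553)


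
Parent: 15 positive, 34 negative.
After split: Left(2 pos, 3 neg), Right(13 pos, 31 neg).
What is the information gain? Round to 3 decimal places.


H(parent) = 0.8886. H(left) = 0.9710, H(right) = 0.8757. Weighted = (5/49)*0.9710 + (44/49)*0.8757 = 0.8854. IG = 0.8886 - 0.8854 = 0.0032, which rounds to 0.003.

0.003


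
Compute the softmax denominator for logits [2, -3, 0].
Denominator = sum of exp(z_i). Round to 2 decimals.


Denom = e^2=7.3891 + e^-3=0.0498 + e^0=1.0000. Sum = 8.4389, which rounds to 8.44.

8.44


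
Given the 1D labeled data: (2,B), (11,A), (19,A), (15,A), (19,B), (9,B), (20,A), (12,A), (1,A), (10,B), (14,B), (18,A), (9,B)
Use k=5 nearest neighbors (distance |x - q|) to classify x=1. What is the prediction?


Distances: |2-1|=1, |11-1|=10, |19-1|=18, |15-1|=14, |19-1|=18, |9-1|=8, |20-1|=19, |12-1|=11, |1-1|=0, |10-1|=9, |14-1|=13, |18-1|=17, |9-1|=8. 5 nearest: (1,A), (2,B), (9,B), (9,B), (10,B). Counts: {'A': 1, 'B': 4}. Majority class: B.

B


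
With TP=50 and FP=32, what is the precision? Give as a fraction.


Precision = TP / (TP + FP) = 50 / 82 = 25/41.

25/41


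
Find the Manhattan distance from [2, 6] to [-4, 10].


d = sum of absolute differences: |2--4|=6 + |6-10|=4 = 10.

10


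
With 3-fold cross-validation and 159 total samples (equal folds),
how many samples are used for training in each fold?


Each validation fold has 159/3 = 53 samples. Training set = 159 - 53 = 106.

106


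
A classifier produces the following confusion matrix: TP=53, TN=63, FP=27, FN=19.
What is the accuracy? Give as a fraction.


Accuracy = (TP + TN) / (TP + TN + FP + FN) = (53 + 63) / 162 = 58/81.

58/81


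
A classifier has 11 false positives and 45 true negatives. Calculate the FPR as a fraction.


FPR = FP / (FP + TN) = 11 / 56 = 11/56.

11/56


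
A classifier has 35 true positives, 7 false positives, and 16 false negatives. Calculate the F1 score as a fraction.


Precision = 35/42 = 5/6. Recall = 35/51 = 35/51. F1 = 2*P*R/(P+R) = 70/93.

70/93


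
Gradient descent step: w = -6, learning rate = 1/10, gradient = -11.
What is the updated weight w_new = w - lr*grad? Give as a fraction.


w_new = -6 - 1/10 * -11 = -6 - -11/10 = -49/10.

-49/10


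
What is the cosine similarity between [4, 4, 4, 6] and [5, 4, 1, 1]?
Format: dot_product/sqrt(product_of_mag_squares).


dot = 46. |a|^2 = 84, |b|^2 = 43. cos = 46/sqrt(3612).

46/sqrt(3612)


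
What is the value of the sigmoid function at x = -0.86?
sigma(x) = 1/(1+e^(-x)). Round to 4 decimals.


sigma(-0.86) = 1/(1+e^(0.86)) = 1/(1+2.363161) = 1/3.363161 = 0.2973.

0.2973


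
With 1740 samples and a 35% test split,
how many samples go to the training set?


Test set = 1740 * 35% = 609. Training set = 1740 - 609 = 1131.

1131


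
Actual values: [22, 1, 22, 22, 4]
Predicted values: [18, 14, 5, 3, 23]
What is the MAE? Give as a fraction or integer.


MAE = (1/5) * (|22-18|=4 + |1-14|=13 + |22-5|=17 + |22-3|=19 + |4-23|=19). Sum = 72. MAE = 72/5.

72/5


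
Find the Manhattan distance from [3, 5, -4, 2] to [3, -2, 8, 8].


d = sum of absolute differences: |3-3|=0 + |5--2|=7 + |-4-8|=12 + |2-8|=6 = 25.

25


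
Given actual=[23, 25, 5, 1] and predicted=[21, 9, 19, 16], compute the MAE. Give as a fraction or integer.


MAE = (1/4) * (|23-21|=2 + |25-9|=16 + |5-19|=14 + |1-16|=15). Sum = 47. MAE = 47/4.

47/4


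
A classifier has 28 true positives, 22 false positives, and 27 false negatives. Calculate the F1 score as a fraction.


Precision = 28/50 = 14/25. Recall = 28/55 = 28/55. F1 = 2*P*R/(P+R) = 8/15.

8/15


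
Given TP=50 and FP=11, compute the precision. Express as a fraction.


Precision = TP / (TP + FP) = 50 / 61 = 50/61.

50/61


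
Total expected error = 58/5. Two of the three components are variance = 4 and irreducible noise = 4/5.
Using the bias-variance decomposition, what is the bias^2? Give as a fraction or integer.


Total error = bias^2 + variance + irreducible noise. So bias^2 = 58/5 - 4 - 4/5 = 34/5.

34/5


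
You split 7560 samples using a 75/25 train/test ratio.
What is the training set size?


Test set = 7560 * 25% = 1890. Training set = 7560 - 1890 = 5670.

5670


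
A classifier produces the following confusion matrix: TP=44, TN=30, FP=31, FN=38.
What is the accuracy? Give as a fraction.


Accuracy = (TP + TN) / (TP + TN + FP + FN) = (44 + 30) / 143 = 74/143.

74/143


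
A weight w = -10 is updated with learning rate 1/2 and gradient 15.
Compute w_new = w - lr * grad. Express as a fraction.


w_new = -10 - 1/2 * 15 = -10 - 15/2 = -35/2.

-35/2


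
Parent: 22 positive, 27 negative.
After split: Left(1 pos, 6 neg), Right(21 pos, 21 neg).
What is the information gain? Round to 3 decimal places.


H(parent) = 0.9925. H(left) = 0.5917, H(right) = 1.0000. Weighted = (7/49)*0.5917 + (42/49)*1.0000 = 0.9417. IG = 0.9925 - 0.9417 = 0.0508, which rounds to 0.051.

0.051


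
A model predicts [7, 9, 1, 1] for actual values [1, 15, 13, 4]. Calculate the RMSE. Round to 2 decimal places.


MSE = 56.2500. RMSE = sqrt(56.2500) = 7.50.

7.50


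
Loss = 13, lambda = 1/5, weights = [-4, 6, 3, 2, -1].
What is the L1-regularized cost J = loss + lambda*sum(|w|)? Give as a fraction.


L1 norm = sum(|w|) = 16. J = 13 + 1/5 * 16 = 81/5.

81/5


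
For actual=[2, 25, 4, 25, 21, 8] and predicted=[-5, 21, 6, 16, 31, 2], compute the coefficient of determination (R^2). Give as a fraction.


Mean(y) = 85/6. SS_res = 286. SS_tot = 3425/6. R^2 = 1 - 286/(3425/6) = 1709/3425.

1709/3425


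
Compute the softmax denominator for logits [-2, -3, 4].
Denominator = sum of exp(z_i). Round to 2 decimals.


Denom = e^-2=0.1353 + e^-3=0.0498 + e^4=54.5982. Sum = 54.7833, which rounds to 54.78.

54.78


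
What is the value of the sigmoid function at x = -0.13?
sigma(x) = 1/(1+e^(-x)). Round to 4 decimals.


sigma(-0.13) = 1/(1+e^(0.13)) = 1/(1+1.138828) = 1/2.138828 = 0.4675.

0.4675


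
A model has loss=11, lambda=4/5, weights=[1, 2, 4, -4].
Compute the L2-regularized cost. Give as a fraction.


L2 sq norm = sum(w^2) = 37. J = 11 + 4/5 * 37 = 203/5.

203/5


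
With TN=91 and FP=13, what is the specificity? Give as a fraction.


Specificity = TN / (TN + FP) = 91 / 104 = 7/8.

7/8


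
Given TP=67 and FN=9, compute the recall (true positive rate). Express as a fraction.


Recall = TP / (TP + FN) = 67 / 76 = 67/76.

67/76


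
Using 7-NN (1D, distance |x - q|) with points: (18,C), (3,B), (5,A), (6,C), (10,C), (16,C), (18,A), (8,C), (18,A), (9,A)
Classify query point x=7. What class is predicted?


Distances: |18-7|=11, |3-7|=4, |5-7|=2, |6-7|=1, |10-7|=3, |16-7|=9, |18-7|=11, |8-7|=1, |18-7|=11, |9-7|=2. 7 nearest: (6,C), (8,C), (5,A), (9,A), (10,C), (3,B), (16,C). Counts: {'C': 4, 'A': 2, 'B': 1}. Majority class: C.

C


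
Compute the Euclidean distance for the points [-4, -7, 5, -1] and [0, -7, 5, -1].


d = sqrt(sum of squared differences). (-4-0)^2=16, (-7--7)^2=0, (5-5)^2=0, (-1--1)^2=0. Sum = 16.

4


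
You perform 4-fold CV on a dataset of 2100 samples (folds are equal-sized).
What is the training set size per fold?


Each validation fold has 2100/4 = 525 samples. Training set = 2100 - 525 = 1575.

1575


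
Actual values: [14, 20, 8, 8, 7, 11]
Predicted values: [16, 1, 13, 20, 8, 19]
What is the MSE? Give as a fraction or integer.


MSE = (1/6) * ((14-16)^2=4 + (20-1)^2=361 + (8-13)^2=25 + (8-20)^2=144 + (7-8)^2=1 + (11-19)^2=64). Sum = 599. MSE = 599/6.

599/6


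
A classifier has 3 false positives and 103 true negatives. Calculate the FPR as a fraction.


FPR = FP / (FP + TN) = 3 / 106 = 3/106.

3/106


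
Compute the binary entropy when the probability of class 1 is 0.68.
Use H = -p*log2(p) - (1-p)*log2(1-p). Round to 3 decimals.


H = -0.68*log2(0.68) - 0.32*log2(0.32) = 0.904.

0.904


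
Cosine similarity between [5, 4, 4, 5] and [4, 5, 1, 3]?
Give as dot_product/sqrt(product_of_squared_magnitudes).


dot = 59. |a|^2 = 82, |b|^2 = 51. cos = 59/sqrt(4182).

59/sqrt(4182)


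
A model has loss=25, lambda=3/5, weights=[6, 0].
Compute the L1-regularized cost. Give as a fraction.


L1 norm = sum(|w|) = 6. J = 25 + 3/5 * 6 = 143/5.

143/5


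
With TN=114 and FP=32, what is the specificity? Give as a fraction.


Specificity = TN / (TN + FP) = 114 / 146 = 57/73.

57/73


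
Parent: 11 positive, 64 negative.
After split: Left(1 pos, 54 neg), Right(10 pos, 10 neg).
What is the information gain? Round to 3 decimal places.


H(parent) = 0.6014. H(left) = 0.1311, H(right) = 1.0000. Weighted = (55/75)*0.1311 + (20/75)*1.0000 = 0.3628. IG = 0.6014 - 0.3628 = 0.2386, which rounds to 0.239.

0.239


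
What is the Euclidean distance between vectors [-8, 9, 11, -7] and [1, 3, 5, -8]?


d = sqrt(sum of squared differences). (-8-1)^2=81, (9-3)^2=36, (11-5)^2=36, (-7--8)^2=1. Sum = 154.

sqrt(154)


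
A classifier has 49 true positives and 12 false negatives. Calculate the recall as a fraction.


Recall = TP / (TP + FN) = 49 / 61 = 49/61.

49/61


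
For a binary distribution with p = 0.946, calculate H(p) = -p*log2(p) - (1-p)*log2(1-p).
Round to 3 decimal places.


H = -0.946*log2(0.946) - 0.054*log2(0.054) = 0.303.

0.303


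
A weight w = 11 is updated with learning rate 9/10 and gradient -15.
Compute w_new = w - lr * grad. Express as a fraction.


w_new = 11 - 9/10 * -15 = 11 - -27/2 = 49/2.

49/2


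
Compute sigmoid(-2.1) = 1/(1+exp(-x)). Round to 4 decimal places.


sigma(-2.1) = 1/(1+e^(2.1)) = 1/(1+8.166170) = 1/9.166170 = 0.1091.

0.1091


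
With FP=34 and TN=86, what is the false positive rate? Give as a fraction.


FPR = FP / (FP + TN) = 34 / 120 = 17/60.

17/60


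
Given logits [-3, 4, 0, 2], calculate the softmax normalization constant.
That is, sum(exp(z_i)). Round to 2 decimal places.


Denom = e^-3=0.0498 + e^4=54.5982 + e^0=1.0000 + e^2=7.3891. Sum = 63.0371, which rounds to 63.04.

63.04


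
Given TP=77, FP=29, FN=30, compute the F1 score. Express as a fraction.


Precision = 77/106 = 77/106. Recall = 77/107 = 77/107. F1 = 2*P*R/(P+R) = 154/213.

154/213


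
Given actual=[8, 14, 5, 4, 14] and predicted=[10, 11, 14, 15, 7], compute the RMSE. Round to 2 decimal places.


MSE = 52.8000. RMSE = sqrt(52.8000) = 7.27.

7.27


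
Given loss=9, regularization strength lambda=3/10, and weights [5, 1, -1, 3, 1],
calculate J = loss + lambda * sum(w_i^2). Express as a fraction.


L2 sq norm = sum(w^2) = 37. J = 9 + 3/10 * 37 = 201/10.

201/10


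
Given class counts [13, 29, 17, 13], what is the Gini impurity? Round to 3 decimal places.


Total = 72. Proportions: 13/72, 29/72, 17/72, 13/72. sum(p_i^2) = 0.2832. Gini = 1 - 0.2832 = 0.7168, which rounds to 0.717.

0.717


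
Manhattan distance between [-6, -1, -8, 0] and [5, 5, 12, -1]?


d = sum of absolute differences: |-6-5|=11 + |-1-5|=6 + |-8-12|=20 + |0--1|=1 = 38.

38


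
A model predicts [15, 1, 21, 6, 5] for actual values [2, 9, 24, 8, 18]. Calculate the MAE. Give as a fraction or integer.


MAE = (1/5) * (|2-15|=13 + |9-1|=8 + |24-21|=3 + |8-6|=2 + |18-5|=13). Sum = 39. MAE = 39/5.

39/5


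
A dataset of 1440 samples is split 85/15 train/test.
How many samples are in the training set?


Test set = 1440 * 15% = 216. Training set = 1440 - 216 = 1224.

1224


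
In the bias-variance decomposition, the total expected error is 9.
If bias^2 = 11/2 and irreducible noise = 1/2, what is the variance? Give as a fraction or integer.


Total error = bias^2 + variance + irreducible noise. So variance = 9 - 11/2 - 1/2 = 3.

3


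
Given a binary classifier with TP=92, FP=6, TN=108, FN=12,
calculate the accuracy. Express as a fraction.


Accuracy = (TP + TN) / (TP + TN + FP + FN) = (92 + 108) / 218 = 100/109.

100/109


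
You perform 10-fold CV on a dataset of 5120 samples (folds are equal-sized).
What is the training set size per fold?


Each validation fold has 5120/10 = 512 samples. Training set = 5120 - 512 = 4608.

4608


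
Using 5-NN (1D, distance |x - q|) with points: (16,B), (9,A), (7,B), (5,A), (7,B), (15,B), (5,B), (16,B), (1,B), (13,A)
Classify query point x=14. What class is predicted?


Distances: |16-14|=2, |9-14|=5, |7-14|=7, |5-14|=9, |7-14|=7, |15-14|=1, |5-14|=9, |16-14|=2, |1-14|=13, |13-14|=1. 5 nearest: (13,A), (15,B), (16,B), (16,B), (9,A). Counts: {'A': 2, 'B': 3}. Majority class: B.

B


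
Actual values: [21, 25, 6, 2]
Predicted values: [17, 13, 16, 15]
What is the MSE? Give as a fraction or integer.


MSE = (1/4) * ((21-17)^2=16 + (25-13)^2=144 + (6-16)^2=100 + (2-15)^2=169). Sum = 429. MSE = 429/4.

429/4


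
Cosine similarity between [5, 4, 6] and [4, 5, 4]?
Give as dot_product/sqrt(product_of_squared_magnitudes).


dot = 64. |a|^2 = 77, |b|^2 = 57. cos = 64/sqrt(4389).

64/sqrt(4389)


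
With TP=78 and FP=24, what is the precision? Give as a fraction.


Precision = TP / (TP + FP) = 78 / 102 = 13/17.

13/17


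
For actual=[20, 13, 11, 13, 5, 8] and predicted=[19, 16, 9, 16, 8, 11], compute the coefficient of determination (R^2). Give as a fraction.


Mean(y) = 35/3. SS_res = 41. SS_tot = 394/3. R^2 = 1 - 41/(394/3) = 271/394.

271/394


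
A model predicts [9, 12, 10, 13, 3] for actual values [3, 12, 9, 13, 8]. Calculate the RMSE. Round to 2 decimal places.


MSE = 12.4000. RMSE = sqrt(12.4000) = 3.52.

3.52


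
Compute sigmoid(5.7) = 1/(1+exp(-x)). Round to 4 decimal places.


sigma(5.7) = 1/(1+e^(-5.7)) = 1/(1+0.003346) = 1/1.003346 = 0.9967.

0.9967


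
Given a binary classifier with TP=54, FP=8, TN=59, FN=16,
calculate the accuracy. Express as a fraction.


Accuracy = (TP + TN) / (TP + TN + FP + FN) = (54 + 59) / 137 = 113/137.

113/137


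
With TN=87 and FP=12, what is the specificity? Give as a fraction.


Specificity = TN / (TN + FP) = 87 / 99 = 29/33.

29/33


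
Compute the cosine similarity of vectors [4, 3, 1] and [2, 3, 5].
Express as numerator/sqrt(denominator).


dot = 22. |a|^2 = 26, |b|^2 = 38. cos = 22/sqrt(988).

22/sqrt(988)


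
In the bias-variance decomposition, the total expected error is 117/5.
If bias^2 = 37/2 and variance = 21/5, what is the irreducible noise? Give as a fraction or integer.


Total error = bias^2 + variance + irreducible noise. So irreducible noise = 117/5 - 37/2 - 21/5 = 7/10.

7/10


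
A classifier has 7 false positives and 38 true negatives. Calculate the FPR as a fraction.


FPR = FP / (FP + TN) = 7 / 45 = 7/45.

7/45


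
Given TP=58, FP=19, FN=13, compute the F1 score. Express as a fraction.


Precision = 58/77 = 58/77. Recall = 58/71 = 58/71. F1 = 2*P*R/(P+R) = 29/37.

29/37


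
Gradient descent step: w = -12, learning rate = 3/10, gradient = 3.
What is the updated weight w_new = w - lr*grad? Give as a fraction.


w_new = -12 - 3/10 * 3 = -12 - 9/10 = -129/10.

-129/10


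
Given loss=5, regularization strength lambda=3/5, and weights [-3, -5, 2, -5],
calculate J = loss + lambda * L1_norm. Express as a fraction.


L1 norm = sum(|w|) = 15. J = 5 + 3/5 * 15 = 14.

14


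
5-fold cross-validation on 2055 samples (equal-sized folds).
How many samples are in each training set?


Each validation fold has 2055/5 = 411 samples. Training set = 2055 - 411 = 1644.

1644


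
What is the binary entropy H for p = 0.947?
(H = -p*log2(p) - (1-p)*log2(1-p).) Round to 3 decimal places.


H = -0.947*log2(0.947) - 0.053*log2(0.053) = 0.299.

0.299


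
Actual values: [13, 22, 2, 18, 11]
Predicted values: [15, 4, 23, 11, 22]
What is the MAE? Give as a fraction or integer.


MAE = (1/5) * (|13-15|=2 + |22-4|=18 + |2-23|=21 + |18-11|=7 + |11-22|=11). Sum = 59. MAE = 59/5.

59/5


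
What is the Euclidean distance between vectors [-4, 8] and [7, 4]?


d = sqrt(sum of squared differences). (-4-7)^2=121, (8-4)^2=16. Sum = 137.

sqrt(137)


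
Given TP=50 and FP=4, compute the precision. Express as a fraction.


Precision = TP / (TP + FP) = 50 / 54 = 25/27.

25/27


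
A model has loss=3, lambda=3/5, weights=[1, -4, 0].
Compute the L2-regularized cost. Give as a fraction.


L2 sq norm = sum(w^2) = 17. J = 3 + 3/5 * 17 = 66/5.

66/5


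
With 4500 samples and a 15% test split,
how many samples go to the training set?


Test set = 4500 * 15% = 675. Training set = 4500 - 675 = 3825.

3825


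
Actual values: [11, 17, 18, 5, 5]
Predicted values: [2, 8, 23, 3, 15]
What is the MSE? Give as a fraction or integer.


MSE = (1/5) * ((11-2)^2=81 + (17-8)^2=81 + (18-23)^2=25 + (5-3)^2=4 + (5-15)^2=100). Sum = 291. MSE = 291/5.

291/5


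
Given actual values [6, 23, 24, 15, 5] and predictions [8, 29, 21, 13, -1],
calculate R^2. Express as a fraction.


Mean(y) = 73/5. SS_res = 89. SS_tot = 1626/5. R^2 = 1 - 89/(1626/5) = 1181/1626.

1181/1626


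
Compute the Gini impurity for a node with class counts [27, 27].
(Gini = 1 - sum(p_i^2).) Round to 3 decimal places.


Total = 54. Proportions: 27/54, 27/54. sum(p_i^2) = 0.5000. Gini = 1 - 0.5000 = 0.5000, which rounds to 0.500.

0.500


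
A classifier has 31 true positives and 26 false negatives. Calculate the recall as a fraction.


Recall = TP / (TP + FN) = 31 / 57 = 31/57.

31/57


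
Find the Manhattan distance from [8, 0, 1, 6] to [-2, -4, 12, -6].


d = sum of absolute differences: |8--2|=10 + |0--4|=4 + |1-12|=11 + |6--6|=12 = 37.

37


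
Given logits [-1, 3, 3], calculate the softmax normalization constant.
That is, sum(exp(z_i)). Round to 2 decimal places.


Denom = e^-1=0.3679 + e^3=20.0855 + e^3=20.0855. Sum = 40.5389, which rounds to 40.54.

40.54


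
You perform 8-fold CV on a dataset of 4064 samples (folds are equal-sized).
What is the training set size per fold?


Each validation fold has 4064/8 = 508 samples. Training set = 4064 - 508 = 3556.

3556


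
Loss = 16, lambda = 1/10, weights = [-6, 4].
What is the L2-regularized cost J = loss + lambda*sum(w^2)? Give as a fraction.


L2 sq norm = sum(w^2) = 52. J = 16 + 1/10 * 52 = 106/5.

106/5


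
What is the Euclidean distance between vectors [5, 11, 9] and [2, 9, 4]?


d = sqrt(sum of squared differences). (5-2)^2=9, (11-9)^2=4, (9-4)^2=25. Sum = 38.

sqrt(38)


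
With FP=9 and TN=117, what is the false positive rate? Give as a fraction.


FPR = FP / (FP + TN) = 9 / 126 = 1/14.

1/14


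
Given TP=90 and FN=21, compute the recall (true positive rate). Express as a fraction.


Recall = TP / (TP + FN) = 90 / 111 = 30/37.

30/37


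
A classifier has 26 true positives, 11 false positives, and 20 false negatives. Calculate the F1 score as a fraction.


Precision = 26/37 = 26/37. Recall = 26/46 = 13/23. F1 = 2*P*R/(P+R) = 52/83.

52/83


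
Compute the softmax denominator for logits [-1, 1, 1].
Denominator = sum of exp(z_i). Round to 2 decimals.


Denom = e^-1=0.3679 + e^1=2.7183 + e^1=2.7183. Sum = 5.8045, which rounds to 5.80.

5.80


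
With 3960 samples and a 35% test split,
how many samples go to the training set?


Test set = 3960 * 35% = 1386. Training set = 3960 - 1386 = 2574.

2574


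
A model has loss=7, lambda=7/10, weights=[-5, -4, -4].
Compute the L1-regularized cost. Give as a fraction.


L1 norm = sum(|w|) = 13. J = 7 + 7/10 * 13 = 161/10.

161/10


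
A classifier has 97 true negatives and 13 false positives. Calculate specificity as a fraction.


Specificity = TN / (TN + FP) = 97 / 110 = 97/110.

97/110


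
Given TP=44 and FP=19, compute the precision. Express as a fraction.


Precision = TP / (TP + FP) = 44 / 63 = 44/63.

44/63


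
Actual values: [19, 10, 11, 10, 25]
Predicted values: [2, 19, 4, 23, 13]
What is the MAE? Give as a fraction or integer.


MAE = (1/5) * (|19-2|=17 + |10-19|=9 + |11-4|=7 + |10-23|=13 + |25-13|=12). Sum = 58. MAE = 58/5.

58/5


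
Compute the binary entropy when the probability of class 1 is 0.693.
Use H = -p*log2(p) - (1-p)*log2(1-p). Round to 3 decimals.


H = -0.693*log2(0.693) - 0.307*log2(0.307) = 0.890.

0.890


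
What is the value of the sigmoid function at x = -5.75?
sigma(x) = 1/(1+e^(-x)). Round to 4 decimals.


sigma(-5.75) = 1/(1+e^(5.75)) = 1/(1+314.190660) = 1/315.190660 = 0.0032.

0.0032


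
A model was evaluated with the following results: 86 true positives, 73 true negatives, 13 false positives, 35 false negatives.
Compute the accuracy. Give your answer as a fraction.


Accuracy = (TP + TN) / (TP + TN + FP + FN) = (86 + 73) / 207 = 53/69.

53/69


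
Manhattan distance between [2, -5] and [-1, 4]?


d = sum of absolute differences: |2--1|=3 + |-5-4|=9 = 12.

12


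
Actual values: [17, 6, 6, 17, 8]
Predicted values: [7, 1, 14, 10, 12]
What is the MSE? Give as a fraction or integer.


MSE = (1/5) * ((17-7)^2=100 + (6-1)^2=25 + (6-14)^2=64 + (17-10)^2=49 + (8-12)^2=16). Sum = 254. MSE = 254/5.

254/5


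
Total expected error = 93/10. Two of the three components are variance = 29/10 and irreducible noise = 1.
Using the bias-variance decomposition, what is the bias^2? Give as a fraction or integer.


Total error = bias^2 + variance + irreducible noise. So bias^2 = 93/10 - 29/10 - 1 = 27/5.

27/5


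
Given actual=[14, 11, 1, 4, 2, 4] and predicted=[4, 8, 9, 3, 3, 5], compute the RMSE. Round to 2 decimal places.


MSE = 29.3333. RMSE = sqrt(29.3333) = 5.42.

5.42


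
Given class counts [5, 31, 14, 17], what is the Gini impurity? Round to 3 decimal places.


Total = 67. Proportions: 5/67, 31/67, 14/67, 17/67. sum(p_i^2) = 0.3277. Gini = 1 - 0.3277 = 0.6723, which rounds to 0.672.

0.672


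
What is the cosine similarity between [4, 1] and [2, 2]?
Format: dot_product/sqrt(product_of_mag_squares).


dot = 10. |a|^2 = 17, |b|^2 = 8. cos = 10/sqrt(136).

10/sqrt(136)


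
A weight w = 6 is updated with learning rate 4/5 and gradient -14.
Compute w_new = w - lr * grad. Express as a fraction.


w_new = 6 - 4/5 * -14 = 6 - -56/5 = 86/5.

86/5


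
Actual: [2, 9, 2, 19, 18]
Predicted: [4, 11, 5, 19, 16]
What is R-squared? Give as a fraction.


Mean(y) = 10. SS_res = 21. SS_tot = 274. R^2 = 1 - 21/(274) = 253/274.

253/274


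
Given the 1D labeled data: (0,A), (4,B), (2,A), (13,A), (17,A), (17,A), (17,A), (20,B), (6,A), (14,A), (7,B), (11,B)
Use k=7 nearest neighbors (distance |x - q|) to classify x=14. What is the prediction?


Distances: |0-14|=14, |4-14|=10, |2-14|=12, |13-14|=1, |17-14|=3, |17-14|=3, |17-14|=3, |20-14|=6, |6-14|=8, |14-14|=0, |7-14|=7, |11-14|=3. 7 nearest: (14,A), (13,A), (17,A), (17,A), (17,A), (11,B), (20,B). Counts: {'A': 5, 'B': 2}. Majority class: A.

A


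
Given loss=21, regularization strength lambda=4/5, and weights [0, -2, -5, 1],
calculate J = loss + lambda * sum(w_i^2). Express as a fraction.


L2 sq norm = sum(w^2) = 30. J = 21 + 4/5 * 30 = 45.

45


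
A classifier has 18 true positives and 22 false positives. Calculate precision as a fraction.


Precision = TP / (TP + FP) = 18 / 40 = 9/20.

9/20


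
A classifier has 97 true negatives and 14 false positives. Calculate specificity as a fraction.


Specificity = TN / (TN + FP) = 97 / 111 = 97/111.

97/111


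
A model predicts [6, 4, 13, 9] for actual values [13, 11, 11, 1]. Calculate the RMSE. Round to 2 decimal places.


MSE = 41.5000. RMSE = sqrt(41.5000) = 6.44.

6.44


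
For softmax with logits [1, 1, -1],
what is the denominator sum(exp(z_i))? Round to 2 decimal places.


Denom = e^1=2.7183 + e^1=2.7183 + e^-1=0.3679. Sum = 5.8045, which rounds to 5.80.

5.80


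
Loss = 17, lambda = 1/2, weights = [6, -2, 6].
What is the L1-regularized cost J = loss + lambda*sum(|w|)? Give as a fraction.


L1 norm = sum(|w|) = 14. J = 17 + 1/2 * 14 = 24.

24


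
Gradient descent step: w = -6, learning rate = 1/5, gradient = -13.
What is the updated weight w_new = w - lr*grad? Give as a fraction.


w_new = -6 - 1/5 * -13 = -6 - -13/5 = -17/5.

-17/5


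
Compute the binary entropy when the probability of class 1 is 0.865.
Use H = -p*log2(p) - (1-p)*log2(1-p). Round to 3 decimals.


H = -0.865*log2(0.865) - 0.135*log2(0.135) = 0.571.

0.571


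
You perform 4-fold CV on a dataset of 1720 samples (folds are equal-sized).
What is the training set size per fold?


Each validation fold has 1720/4 = 430 samples. Training set = 1720 - 430 = 1290.

1290


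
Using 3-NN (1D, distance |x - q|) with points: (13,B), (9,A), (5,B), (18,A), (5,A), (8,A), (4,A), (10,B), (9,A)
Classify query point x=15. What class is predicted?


Distances: |13-15|=2, |9-15|=6, |5-15|=10, |18-15|=3, |5-15|=10, |8-15|=7, |4-15|=11, |10-15|=5, |9-15|=6. 3 nearest: (13,B), (18,A), (10,B). Counts: {'B': 2, 'A': 1}. Majority class: B.

B


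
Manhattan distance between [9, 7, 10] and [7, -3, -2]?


d = sum of absolute differences: |9-7|=2 + |7--3|=10 + |10--2|=12 = 24.

24


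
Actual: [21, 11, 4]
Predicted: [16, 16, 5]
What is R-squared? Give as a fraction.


Mean(y) = 12. SS_res = 51. SS_tot = 146. R^2 = 1 - 51/(146) = 95/146.

95/146


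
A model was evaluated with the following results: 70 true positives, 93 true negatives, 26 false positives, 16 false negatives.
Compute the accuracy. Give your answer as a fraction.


Accuracy = (TP + TN) / (TP + TN + FP + FN) = (70 + 93) / 205 = 163/205.

163/205


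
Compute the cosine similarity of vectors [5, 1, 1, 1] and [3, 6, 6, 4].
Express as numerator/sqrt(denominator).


dot = 31. |a|^2 = 28, |b|^2 = 97. cos = 31/sqrt(2716).

31/sqrt(2716)


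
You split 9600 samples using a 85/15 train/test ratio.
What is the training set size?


Test set = 9600 * 15% = 1440. Training set = 9600 - 1440 = 8160.

8160


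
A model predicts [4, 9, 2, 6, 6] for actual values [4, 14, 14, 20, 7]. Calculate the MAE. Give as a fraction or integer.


MAE = (1/5) * (|4-4|=0 + |14-9|=5 + |14-2|=12 + |20-6|=14 + |7-6|=1). Sum = 32. MAE = 32/5.

32/5


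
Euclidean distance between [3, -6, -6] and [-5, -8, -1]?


d = sqrt(sum of squared differences). (3--5)^2=64, (-6--8)^2=4, (-6--1)^2=25. Sum = 93.

sqrt(93)


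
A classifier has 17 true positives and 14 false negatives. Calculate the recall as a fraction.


Recall = TP / (TP + FN) = 17 / 31 = 17/31.

17/31


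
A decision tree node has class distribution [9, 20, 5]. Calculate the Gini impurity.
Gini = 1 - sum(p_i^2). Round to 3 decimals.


Total = 34. Proportions: 9/34, 20/34, 5/34. sum(p_i^2) = 0.4377. Gini = 1 - 0.4377 = 0.5623, which rounds to 0.562.

0.562


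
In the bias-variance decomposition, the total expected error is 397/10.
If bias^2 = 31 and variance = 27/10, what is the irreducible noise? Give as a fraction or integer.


Total error = bias^2 + variance + irreducible noise. So irreducible noise = 397/10 - 31 - 27/10 = 6.

6


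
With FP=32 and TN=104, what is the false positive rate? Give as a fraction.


FPR = FP / (FP + TN) = 32 / 136 = 4/17.

4/17


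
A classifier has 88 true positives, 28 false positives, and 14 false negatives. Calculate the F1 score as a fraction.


Precision = 88/116 = 22/29. Recall = 88/102 = 44/51. F1 = 2*P*R/(P+R) = 88/109.

88/109


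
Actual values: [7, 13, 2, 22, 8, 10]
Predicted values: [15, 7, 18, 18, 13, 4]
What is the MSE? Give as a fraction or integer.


MSE = (1/6) * ((7-15)^2=64 + (13-7)^2=36 + (2-18)^2=256 + (22-18)^2=16 + (8-13)^2=25 + (10-4)^2=36). Sum = 433. MSE = 433/6.

433/6


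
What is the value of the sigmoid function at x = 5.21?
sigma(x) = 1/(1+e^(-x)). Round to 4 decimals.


sigma(5.21) = 1/(1+e^(-5.21)) = 1/(1+0.005462) = 1/1.005462 = 0.9946.

0.9946


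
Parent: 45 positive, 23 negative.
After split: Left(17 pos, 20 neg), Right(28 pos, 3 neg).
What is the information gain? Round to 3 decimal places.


H(parent) = 0.9231. H(left) = 0.9953, H(right) = 0.4587. Weighted = (37/68)*0.9953 + (31/68)*0.4587 = 0.7507. IG = 0.9231 - 0.7507 = 0.1724, which rounds to 0.172.

0.172


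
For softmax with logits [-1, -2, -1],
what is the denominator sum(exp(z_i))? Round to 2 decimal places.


Denom = e^-1=0.3679 + e^-2=0.1353 + e^-1=0.3679. Sum = 0.8711, which rounds to 0.87.

0.87


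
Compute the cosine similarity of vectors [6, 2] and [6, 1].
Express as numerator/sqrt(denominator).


dot = 38. |a|^2 = 40, |b|^2 = 37. cos = 38/sqrt(1480).

38/sqrt(1480)


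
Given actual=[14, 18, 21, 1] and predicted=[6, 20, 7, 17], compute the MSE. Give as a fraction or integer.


MSE = (1/4) * ((14-6)^2=64 + (18-20)^2=4 + (21-7)^2=196 + (1-17)^2=256). Sum = 520. MSE = 130.

130


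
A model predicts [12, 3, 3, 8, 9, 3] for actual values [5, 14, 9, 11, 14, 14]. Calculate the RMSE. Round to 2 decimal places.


MSE = 60.1667. RMSE = sqrt(60.1667) = 7.76.

7.76


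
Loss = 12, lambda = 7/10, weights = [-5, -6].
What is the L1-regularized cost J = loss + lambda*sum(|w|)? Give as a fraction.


L1 norm = sum(|w|) = 11. J = 12 + 7/10 * 11 = 197/10.

197/10


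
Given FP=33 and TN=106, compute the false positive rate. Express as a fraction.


FPR = FP / (FP + TN) = 33 / 139 = 33/139.

33/139


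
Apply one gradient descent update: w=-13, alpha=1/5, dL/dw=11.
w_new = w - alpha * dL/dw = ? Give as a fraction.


w_new = -13 - 1/5 * 11 = -13 - 11/5 = -76/5.

-76/5


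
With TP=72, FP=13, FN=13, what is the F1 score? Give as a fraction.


Precision = 72/85 = 72/85. Recall = 72/85 = 72/85. F1 = 2*P*R/(P+R) = 72/85.

72/85


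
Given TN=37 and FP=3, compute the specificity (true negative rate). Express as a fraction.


Specificity = TN / (TN + FP) = 37 / 40 = 37/40.

37/40


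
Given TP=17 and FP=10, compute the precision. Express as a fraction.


Precision = TP / (TP + FP) = 17 / 27 = 17/27.

17/27


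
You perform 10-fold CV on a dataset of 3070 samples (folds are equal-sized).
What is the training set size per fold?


Each validation fold has 3070/10 = 307 samples. Training set = 3070 - 307 = 2763.

2763


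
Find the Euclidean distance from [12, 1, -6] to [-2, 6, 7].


d = sqrt(sum of squared differences). (12--2)^2=196, (1-6)^2=25, (-6-7)^2=169. Sum = 390.

sqrt(390)


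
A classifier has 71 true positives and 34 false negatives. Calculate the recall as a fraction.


Recall = TP / (TP + FN) = 71 / 105 = 71/105.

71/105


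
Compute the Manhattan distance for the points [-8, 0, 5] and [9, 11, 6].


d = sum of absolute differences: |-8-9|=17 + |0-11|=11 + |5-6|=1 = 29.

29


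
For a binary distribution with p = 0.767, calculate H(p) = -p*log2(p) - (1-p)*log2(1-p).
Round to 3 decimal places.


H = -0.767*log2(0.767) - 0.233*log2(0.233) = 0.783.

0.783


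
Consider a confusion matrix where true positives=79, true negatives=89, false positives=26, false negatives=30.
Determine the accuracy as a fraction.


Accuracy = (TP + TN) / (TP + TN + FP + FN) = (79 + 89) / 224 = 3/4.

3/4


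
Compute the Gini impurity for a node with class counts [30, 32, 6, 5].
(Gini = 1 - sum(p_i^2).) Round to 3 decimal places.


Total = 73. Proportions: 30/73, 32/73, 6/73, 5/73. sum(p_i^2) = 0.3725. Gini = 1 - 0.3725 = 0.6275, which rounds to 0.628.

0.628


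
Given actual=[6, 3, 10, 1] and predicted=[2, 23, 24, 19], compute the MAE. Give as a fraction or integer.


MAE = (1/4) * (|6-2|=4 + |3-23|=20 + |10-24|=14 + |1-19|=18). Sum = 56. MAE = 14.

14


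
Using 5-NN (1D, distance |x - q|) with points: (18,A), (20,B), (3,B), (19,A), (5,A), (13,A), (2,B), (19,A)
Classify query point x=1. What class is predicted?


Distances: |18-1|=17, |20-1|=19, |3-1|=2, |19-1|=18, |5-1|=4, |13-1|=12, |2-1|=1, |19-1|=18. 5 nearest: (2,B), (3,B), (5,A), (13,A), (18,A). Counts: {'B': 2, 'A': 3}. Majority class: A.

A


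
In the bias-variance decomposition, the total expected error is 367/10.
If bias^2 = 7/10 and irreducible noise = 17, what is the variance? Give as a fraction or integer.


Total error = bias^2 + variance + irreducible noise. So variance = 367/10 - 7/10 - 17 = 19.

19


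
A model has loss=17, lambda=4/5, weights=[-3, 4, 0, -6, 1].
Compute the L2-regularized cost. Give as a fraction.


L2 sq norm = sum(w^2) = 62. J = 17 + 4/5 * 62 = 333/5.

333/5


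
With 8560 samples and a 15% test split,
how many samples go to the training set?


Test set = 8560 * 15% = 1284. Training set = 8560 - 1284 = 7276.

7276


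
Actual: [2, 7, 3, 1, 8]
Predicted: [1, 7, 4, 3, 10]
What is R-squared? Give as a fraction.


Mean(y) = 21/5. SS_res = 10. SS_tot = 194/5. R^2 = 1 - 10/(194/5) = 72/97.

72/97


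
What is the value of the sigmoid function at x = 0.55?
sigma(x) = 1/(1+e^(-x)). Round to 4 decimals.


sigma(0.55) = 1/(1+e^(-0.55)) = 1/(1+0.576950) = 1/1.576950 = 0.6341.

0.6341


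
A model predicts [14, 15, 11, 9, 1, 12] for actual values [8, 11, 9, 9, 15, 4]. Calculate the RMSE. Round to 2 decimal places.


MSE = 52.6667. RMSE = sqrt(52.6667) = 7.26.

7.26


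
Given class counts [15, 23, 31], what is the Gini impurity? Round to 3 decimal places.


Total = 69. Proportions: 15/69, 23/69, 31/69. sum(p_i^2) = 0.3602. Gini = 1 - 0.3602 = 0.6398, which rounds to 0.640.

0.640


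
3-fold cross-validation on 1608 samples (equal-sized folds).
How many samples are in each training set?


Each validation fold has 1608/3 = 536 samples. Training set = 1608 - 536 = 1072.

1072


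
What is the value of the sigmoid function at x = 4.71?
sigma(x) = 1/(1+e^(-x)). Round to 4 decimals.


sigma(4.71) = 1/(1+e^(-4.71)) = 1/(1+0.009005) = 1/1.009005 = 0.9911.

0.9911


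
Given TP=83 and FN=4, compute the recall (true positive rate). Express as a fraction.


Recall = TP / (TP + FN) = 83 / 87 = 83/87.

83/87


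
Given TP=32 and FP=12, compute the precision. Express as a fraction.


Precision = TP / (TP + FP) = 32 / 44 = 8/11.

8/11


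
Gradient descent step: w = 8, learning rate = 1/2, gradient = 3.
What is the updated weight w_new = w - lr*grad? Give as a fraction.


w_new = 8 - 1/2 * 3 = 8 - 3/2 = 13/2.

13/2


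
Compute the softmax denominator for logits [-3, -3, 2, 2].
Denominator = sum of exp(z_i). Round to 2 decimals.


Denom = e^-3=0.0498 + e^-3=0.0498 + e^2=7.3891 + e^2=7.3891. Sum = 14.8778, which rounds to 14.88.

14.88


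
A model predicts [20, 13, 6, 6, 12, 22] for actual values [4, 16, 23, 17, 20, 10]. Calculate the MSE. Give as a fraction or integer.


MSE = (1/6) * ((4-20)^2=256 + (16-13)^2=9 + (23-6)^2=289 + (17-6)^2=121 + (20-12)^2=64 + (10-22)^2=144). Sum = 883. MSE = 883/6.

883/6


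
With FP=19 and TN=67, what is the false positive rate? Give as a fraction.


FPR = FP / (FP + TN) = 19 / 86 = 19/86.

19/86


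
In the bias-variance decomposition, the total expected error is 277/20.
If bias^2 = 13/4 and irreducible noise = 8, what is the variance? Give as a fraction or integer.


Total error = bias^2 + variance + irreducible noise. So variance = 277/20 - 13/4 - 8 = 13/5.

13/5


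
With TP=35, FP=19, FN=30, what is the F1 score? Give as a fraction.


Precision = 35/54 = 35/54. Recall = 35/65 = 7/13. F1 = 2*P*R/(P+R) = 10/17.

10/17


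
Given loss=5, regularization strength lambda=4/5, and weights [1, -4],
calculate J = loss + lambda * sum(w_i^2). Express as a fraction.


L2 sq norm = sum(w^2) = 17. J = 5 + 4/5 * 17 = 93/5.

93/5


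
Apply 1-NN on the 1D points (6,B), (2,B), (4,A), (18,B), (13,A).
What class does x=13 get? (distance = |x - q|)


Distances: |6-13|=7, |2-13|=11, |4-13|=9, |18-13|=5, |13-13|=0. 1 nearest: (13,A). Counts: {'A': 1}. Majority class: A.

A


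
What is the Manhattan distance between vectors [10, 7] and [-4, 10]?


d = sum of absolute differences: |10--4|=14 + |7-10|=3 = 17.

17


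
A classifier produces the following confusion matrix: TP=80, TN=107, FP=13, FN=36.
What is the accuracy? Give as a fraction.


Accuracy = (TP + TN) / (TP + TN + FP + FN) = (80 + 107) / 236 = 187/236.

187/236


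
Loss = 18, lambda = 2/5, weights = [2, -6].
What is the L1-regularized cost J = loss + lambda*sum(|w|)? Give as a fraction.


L1 norm = sum(|w|) = 8. J = 18 + 2/5 * 8 = 106/5.

106/5


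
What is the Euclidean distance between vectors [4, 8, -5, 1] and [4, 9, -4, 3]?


d = sqrt(sum of squared differences). (4-4)^2=0, (8-9)^2=1, (-5--4)^2=1, (1-3)^2=4. Sum = 6.

sqrt(6)


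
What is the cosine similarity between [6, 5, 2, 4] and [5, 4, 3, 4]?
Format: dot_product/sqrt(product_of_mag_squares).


dot = 72. |a|^2 = 81, |b|^2 = 66. cos = 72/sqrt(5346).

72/sqrt(5346)


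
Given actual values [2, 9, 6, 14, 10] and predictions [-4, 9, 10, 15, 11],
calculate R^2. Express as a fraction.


Mean(y) = 41/5. SS_res = 54. SS_tot = 404/5. R^2 = 1 - 54/(404/5) = 67/202.

67/202


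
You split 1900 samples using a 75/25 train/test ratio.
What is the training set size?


Test set = 1900 * 25% = 475. Training set = 1900 - 475 = 1425.

1425


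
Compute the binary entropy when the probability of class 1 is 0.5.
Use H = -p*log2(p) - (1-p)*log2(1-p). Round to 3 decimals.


H = -0.5*log2(0.5) - 0.5*log2(0.5) = 1.000.

1.000


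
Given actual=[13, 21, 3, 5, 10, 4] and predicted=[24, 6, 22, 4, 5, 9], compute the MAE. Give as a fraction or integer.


MAE = (1/6) * (|13-24|=11 + |21-6|=15 + |3-22|=19 + |5-4|=1 + |10-5|=5 + |4-9|=5). Sum = 56. MAE = 28/3.

28/3


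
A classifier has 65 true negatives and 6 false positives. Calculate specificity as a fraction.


Specificity = TN / (TN + FP) = 65 / 71 = 65/71.

65/71


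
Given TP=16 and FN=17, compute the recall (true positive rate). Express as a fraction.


Recall = TP / (TP + FN) = 16 / 33 = 16/33.

16/33


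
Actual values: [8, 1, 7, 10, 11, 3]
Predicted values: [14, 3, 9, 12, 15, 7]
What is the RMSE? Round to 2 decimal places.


MSE = 13.3333. RMSE = sqrt(13.3333) = 3.65.

3.65
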